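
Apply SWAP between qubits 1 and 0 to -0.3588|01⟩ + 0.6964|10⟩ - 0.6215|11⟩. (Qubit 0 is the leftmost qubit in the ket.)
0.6964|01⟩ - 0.3588|10⟩ - 0.6215|11⟩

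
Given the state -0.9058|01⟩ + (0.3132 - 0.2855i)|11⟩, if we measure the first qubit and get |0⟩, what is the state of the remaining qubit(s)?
-|1⟩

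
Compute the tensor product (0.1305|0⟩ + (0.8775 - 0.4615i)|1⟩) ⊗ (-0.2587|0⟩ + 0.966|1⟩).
-0.03376|00⟩ + 0.1261|01⟩ + (-0.227 + 0.1194i)|10⟩ + (0.8477 - 0.4458i)|11⟩

amp(|b₁b₂…⟩) = product of the factor amplitudes for bits b₁, b₂, …; only kets whose every factor amplitude is nonzero survive.
|00⟩: (0.1305)(-0.2587) = -0.03376
|01⟩: (0.1305)(0.966) = 0.1261
|10⟩: (0.8775 - 0.4615i)(-0.2587) = (-0.227 + 0.1194i)
|11⟩: (0.8775 - 0.4615i)(0.966) = (0.8477 - 0.4458i)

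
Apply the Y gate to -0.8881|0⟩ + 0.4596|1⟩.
-0.4596i|0⟩ - 0.8881i|1⟩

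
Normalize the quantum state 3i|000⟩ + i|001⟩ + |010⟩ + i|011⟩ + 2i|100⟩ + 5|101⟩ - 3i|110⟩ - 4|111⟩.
0.3693i|000⟩ + 0.1231i|001⟩ + 0.1231|010⟩ + 0.1231i|011⟩ + 0.2462i|100⟩ + 0.6155|101⟩ - 0.3693i|110⟩ - 0.4924|111⟩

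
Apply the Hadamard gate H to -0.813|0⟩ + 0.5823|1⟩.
-0.1631|0⟩ - 0.9866|1⟩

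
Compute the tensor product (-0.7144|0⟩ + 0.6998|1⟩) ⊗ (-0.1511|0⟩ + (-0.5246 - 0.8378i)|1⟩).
0.1079|00⟩ + (0.3748 + 0.5985i)|01⟩ - 0.1057|10⟩ + (-0.3671 - 0.5863i)|11⟩

amp(|b₁b₂…⟩) = product of the factor amplitudes for bits b₁, b₂, …; only kets whose every factor amplitude is nonzero survive.
|00⟩: (-0.7144)(-0.1511) = 0.1079
|01⟩: (-0.7144)(-0.5246 - 0.8378i) = (0.3748 + 0.5985i)
|10⟩: (0.6998)(-0.1511) = -0.1057
|11⟩: (0.6998)(-0.5246 - 0.8378i) = (-0.3671 - 0.5863i)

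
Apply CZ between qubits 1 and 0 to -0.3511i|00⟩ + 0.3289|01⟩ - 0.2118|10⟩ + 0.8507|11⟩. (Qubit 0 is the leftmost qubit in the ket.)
-0.3511i|00⟩ + 0.3289|01⟩ - 0.2118|10⟩ - 0.8507|11⟩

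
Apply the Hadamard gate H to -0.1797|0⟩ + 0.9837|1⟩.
0.5685|0⟩ - 0.8226|1⟩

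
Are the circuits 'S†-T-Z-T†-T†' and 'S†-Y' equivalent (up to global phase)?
No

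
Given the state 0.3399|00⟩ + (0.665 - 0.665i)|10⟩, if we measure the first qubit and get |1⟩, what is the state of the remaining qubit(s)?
(1/√2 - (1/√2)i)|0⟩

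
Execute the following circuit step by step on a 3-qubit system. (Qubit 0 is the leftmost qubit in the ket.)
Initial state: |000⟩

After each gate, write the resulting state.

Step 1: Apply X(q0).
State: |100⟩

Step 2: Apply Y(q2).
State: i|101⟩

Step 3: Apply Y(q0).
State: |001⟩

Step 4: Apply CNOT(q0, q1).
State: |001⟩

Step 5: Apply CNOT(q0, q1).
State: |001⟩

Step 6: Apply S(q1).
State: |001⟩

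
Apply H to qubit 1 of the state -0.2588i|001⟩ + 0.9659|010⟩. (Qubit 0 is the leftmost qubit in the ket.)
0.683|000⟩ - 0.183i|001⟩ - 0.683|010⟩ - 0.183i|011⟩

H on qubit 1 mixes each pair of kets that differ only in qubit 1: amplitudes (a, b) of (|…0…⟩, |…1…⟩) become ((a + b)/√2, (a − b)/√2). Kets absent from the input have amplitude 0.
(|000⟩, |010⟩): (a, b) = (0, 0.9659) → (0.683, -0.683)
(|001⟩, |011⟩): (a, b) = (-0.2588i, 0) → (-0.183i, -0.183i)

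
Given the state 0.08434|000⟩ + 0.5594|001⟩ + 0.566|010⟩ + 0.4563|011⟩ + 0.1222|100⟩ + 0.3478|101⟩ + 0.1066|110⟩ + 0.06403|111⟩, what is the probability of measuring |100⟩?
0.01493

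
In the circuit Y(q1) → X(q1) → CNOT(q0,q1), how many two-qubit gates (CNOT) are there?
1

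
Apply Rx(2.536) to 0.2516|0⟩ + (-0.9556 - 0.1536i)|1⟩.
(-0.07159 + 0.9121i)|0⟩ + (-0.285 - 0.286i)|1⟩

Rx(2.536) = [[cos(θ/2), −i·sin(θ/2)], [−i·sin(θ/2), cos(θ/2)]]; θ = 2.536, cos(θ/2) ≈ 0.29819, sin(θ/2) ≈ 0.954506.
With a = amp(|0⟩) = 0.2516 and b = amp(|1⟩) = (-0.9556 - 0.1536i):
new amp(|0⟩) = (0.29819)·a + (-0.954506i)·b = (-0.07159 + 0.9121i)
new amp(|1⟩) = (-0.954506i)·a + (0.29819)·b = (-0.285 - 0.286i)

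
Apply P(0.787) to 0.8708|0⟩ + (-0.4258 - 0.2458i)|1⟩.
0.8708|0⟩ + (-0.1265 - 0.4751i)|1⟩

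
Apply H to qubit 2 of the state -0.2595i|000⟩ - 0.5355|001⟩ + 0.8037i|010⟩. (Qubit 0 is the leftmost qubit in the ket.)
(-0.3787 - 0.1835i)|000⟩ + (0.3787 - 0.1835i)|001⟩ + 0.5683i|010⟩ + 0.5683i|011⟩

H on qubit 2 mixes each pair of kets that differ only in qubit 2: amplitudes (a, b) of (|…0…⟩, |…1…⟩) become ((a + b)/√2, (a − b)/√2). Kets absent from the input have amplitude 0.
(|000⟩, |001⟩): (a, b) = (-0.2595i, -0.5355) → ((-0.3787 - 0.1835i), (0.3787 - 0.1835i))
(|010⟩, |011⟩): (a, b) = (0.8037i, 0) → (0.5683i, 0.5683i)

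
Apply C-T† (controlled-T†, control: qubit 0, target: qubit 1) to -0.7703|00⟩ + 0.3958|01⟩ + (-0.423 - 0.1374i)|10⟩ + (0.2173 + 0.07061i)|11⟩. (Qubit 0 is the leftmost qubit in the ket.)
-0.7703|00⟩ + 0.3958|01⟩ + (-0.423 - 0.1374i)|10⟩ + (0.2036 - 0.1037i)|11⟩

C-T† leaves the control-|0⟩ kets |00⟩, |01⟩ unchanged and applies T† to qubit 1 on the control-|1⟩ pair (|10⟩, |11⟩).
T† = [[1, 0], [0, (1/√2 - (1/√2)i)]].
With a = amp(|10⟩) = (-0.423 - 0.1374i) and b = amp(|11⟩) = (0.2173 + 0.07061i):
new amp(|10⟩) = (1)·a = (-0.423 - 0.1374i)
new amp(|11⟩) = (1/√2 - (1/√2)i)·b = (0.2036 - 0.1037i)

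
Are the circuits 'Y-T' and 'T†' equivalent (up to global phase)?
No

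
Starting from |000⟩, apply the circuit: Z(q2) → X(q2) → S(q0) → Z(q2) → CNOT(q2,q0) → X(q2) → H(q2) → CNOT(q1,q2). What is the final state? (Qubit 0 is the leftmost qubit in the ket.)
-1/√2|100⟩ - 1/√2|101⟩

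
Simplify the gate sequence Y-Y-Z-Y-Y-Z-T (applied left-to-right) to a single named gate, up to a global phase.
T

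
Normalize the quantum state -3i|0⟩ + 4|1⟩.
-0.6i|0⟩ + 0.8|1⟩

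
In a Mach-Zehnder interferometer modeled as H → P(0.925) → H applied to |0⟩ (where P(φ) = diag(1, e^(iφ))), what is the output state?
(0.8009 + 0.3993i)|0⟩ + (0.1991 - 0.3993i)|1⟩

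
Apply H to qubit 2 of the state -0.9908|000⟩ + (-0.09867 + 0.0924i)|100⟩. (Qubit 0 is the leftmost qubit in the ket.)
-0.7006|000⟩ - 0.7006|001⟩ + (-0.06977 + 0.06534i)|100⟩ + (-0.06977 + 0.06534i)|101⟩

H on qubit 2 mixes each pair of kets that differ only in qubit 2: amplitudes (a, b) of (|…0…⟩, |…1…⟩) become ((a + b)/√2, (a − b)/√2). Kets absent from the input have amplitude 0.
(|000⟩, |001⟩): (a, b) = (-0.9908, 0) → (-0.7006, -0.7006)
(|100⟩, |101⟩): (a, b) = ((-0.09867 + 0.0924i), 0) → ((-0.06977 + 0.06534i), (-0.06977 + 0.06534i))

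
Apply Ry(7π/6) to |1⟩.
-0.9659|0⟩ - 0.2588|1⟩

Ry(7π/6) = [[cos(θ/2), −sin(θ/2)], [sin(θ/2), cos(θ/2)]]; θ = 7π/6, cos(θ/2) ≈ -0.258819, sin(θ/2) ≈ 0.965926.
With a = amp(|0⟩) = 0 and b = amp(|1⟩) = 1:
new amp(|0⟩) = (-0.258819)·a + (-0.965926)·b = -0.9659
new amp(|1⟩) = (0.965926)·a + (-0.258819)·b = -0.2588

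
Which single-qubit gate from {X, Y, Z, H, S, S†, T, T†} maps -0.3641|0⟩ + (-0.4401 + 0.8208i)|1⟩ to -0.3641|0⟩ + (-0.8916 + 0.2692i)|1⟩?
T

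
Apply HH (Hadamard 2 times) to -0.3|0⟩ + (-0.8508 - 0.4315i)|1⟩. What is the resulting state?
-0.3|0⟩ + (-0.8508 - 0.4315i)|1⟩

H² = I, so an even number of Hadamards cancels: H^2 = I and the state is unchanged.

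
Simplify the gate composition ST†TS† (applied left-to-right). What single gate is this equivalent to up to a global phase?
I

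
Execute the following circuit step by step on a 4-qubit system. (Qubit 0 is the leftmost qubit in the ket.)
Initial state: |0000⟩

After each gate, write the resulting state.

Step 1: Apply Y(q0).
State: i|1000⟩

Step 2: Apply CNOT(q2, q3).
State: i|1000⟩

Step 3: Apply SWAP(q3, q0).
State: i|0001⟩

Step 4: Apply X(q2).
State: i|0011⟩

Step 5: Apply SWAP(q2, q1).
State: i|0101⟩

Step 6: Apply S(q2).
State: i|0101⟩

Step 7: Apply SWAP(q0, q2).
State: i|0101⟩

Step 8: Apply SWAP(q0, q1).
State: i|1001⟩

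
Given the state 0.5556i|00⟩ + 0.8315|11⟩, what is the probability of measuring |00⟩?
0.3087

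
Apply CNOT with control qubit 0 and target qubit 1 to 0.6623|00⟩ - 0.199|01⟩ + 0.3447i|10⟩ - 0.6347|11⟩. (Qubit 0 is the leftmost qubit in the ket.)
0.6623|00⟩ - 0.199|01⟩ - 0.6347|10⟩ + 0.3447i|11⟩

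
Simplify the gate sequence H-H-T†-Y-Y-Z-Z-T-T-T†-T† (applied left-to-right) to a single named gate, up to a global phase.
T†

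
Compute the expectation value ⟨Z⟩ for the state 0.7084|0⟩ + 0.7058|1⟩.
0.003677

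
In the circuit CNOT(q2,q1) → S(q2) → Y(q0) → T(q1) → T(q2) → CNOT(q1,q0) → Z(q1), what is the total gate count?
7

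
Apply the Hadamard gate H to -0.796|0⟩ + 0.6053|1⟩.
-0.1348|0⟩ - 0.9909|1⟩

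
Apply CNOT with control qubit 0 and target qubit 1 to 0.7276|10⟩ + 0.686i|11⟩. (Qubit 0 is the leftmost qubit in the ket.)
0.686i|10⟩ + 0.7276|11⟩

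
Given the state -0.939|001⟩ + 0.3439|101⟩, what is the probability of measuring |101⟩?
0.1183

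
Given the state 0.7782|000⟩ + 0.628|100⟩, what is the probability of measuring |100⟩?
0.3944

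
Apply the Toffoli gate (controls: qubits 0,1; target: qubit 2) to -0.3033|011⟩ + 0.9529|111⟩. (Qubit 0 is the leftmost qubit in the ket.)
-0.3033|011⟩ + 0.9529|110⟩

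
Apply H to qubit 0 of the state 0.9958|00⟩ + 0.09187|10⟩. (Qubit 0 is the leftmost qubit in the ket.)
0.7691|00⟩ + 0.6392|10⟩

H on qubit 0 mixes each pair of kets that differ only in qubit 0: amplitudes (a, b) of (|…0…⟩, |…1…⟩) become ((a + b)/√2, (a − b)/√2). Kets absent from the input have amplitude 0.
(|00⟩, |10⟩): (a, b) = (0.9958, 0.09187) → (0.7691, 0.6392)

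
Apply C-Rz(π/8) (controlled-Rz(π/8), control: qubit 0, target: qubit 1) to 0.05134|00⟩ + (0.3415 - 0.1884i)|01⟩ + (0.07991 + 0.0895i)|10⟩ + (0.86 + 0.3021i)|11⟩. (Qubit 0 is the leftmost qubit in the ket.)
0.05134|00⟩ + (0.3415 - 0.1884i)|01⟩ + (0.09584 + 0.07219i)|10⟩ + (0.7845 + 0.4641i)|11⟩

C-Rz(π/8) leaves the control-|0⟩ kets |00⟩, |01⟩ unchanged and applies Rz(π/8) to qubit 1 on the control-|1⟩ pair (|10⟩, |11⟩).
Rz(π/8) = [[e^(−iθ/2), 0], [0, e^(iθ/2)]] with e^(±iθ/2) = cos(θ/2) ± i·sin(θ/2); θ = π/8, cos(θ/2) ≈ 0.980785, sin(θ/2) ≈ 0.19509.
With a = amp(|10⟩) = (0.07991 + 0.0895i) and b = amp(|11⟩) = (0.86 + 0.3021i):
new amp(|10⟩) = (0.980785 - 0.19509i)·a = (0.09584 + 0.07219i)
new amp(|11⟩) = (0.980785 + 0.19509i)·b = (0.7845 + 0.4641i)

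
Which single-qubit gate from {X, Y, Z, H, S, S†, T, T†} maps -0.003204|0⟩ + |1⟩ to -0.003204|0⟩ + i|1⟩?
S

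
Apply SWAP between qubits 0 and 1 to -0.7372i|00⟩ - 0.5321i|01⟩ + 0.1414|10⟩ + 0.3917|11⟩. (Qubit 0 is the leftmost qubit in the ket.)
-0.7372i|00⟩ + 0.1414|01⟩ - 0.5321i|10⟩ + 0.3917|11⟩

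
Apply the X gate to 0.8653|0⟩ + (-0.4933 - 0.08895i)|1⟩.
(-0.4933 - 0.08895i)|0⟩ + 0.8653|1⟩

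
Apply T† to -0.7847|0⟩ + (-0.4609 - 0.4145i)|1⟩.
-0.7847|0⟩ + (-0.619 + 0.03281i)|1⟩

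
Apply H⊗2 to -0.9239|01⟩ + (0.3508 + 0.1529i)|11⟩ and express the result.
(-0.2866 + 0.07645i)|00⟩ + (0.2866 - 0.07645i)|01⟩ + (-0.6374 - 0.07645i)|10⟩ + (0.6374 + 0.07645i)|11⟩

H⊗2 gives amp(|y⟩) = (1/2) Σ_x (−1)^(x·y) amp(|x⟩), where x·y is the number of positions in which both x and y have a 1.
|00⟩: (-0.9239 + (0.3508 + 0.1529i))/2 = (-0.2866 + 0.07645i)
|01⟩: (0.9239 - (0.3508 + 0.1529i))/2 = (0.2866 - 0.07645i)
|10⟩: (-0.9239 - (0.3508 + 0.1529i))/2 = (-0.6374 - 0.07645i)
|11⟩: (0.9239 + (0.3508 + 0.1529i))/2 = (0.6374 + 0.07645i)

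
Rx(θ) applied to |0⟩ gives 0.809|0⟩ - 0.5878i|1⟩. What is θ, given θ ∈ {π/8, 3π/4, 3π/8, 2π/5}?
2π/5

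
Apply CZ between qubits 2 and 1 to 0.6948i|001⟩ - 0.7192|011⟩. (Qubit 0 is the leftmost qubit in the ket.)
0.6948i|001⟩ + 0.7192|011⟩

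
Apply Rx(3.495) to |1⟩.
-0.9844i|0⟩ - 0.1758|1⟩

Rx(3.495) = [[cos(θ/2), −i·sin(θ/2)], [−i·sin(θ/2), cos(θ/2)]]; θ = 3.495, cos(θ/2) ≈ -0.175786, sin(θ/2) ≈ 0.984428.
With a = amp(|0⟩) = 0 and b = amp(|1⟩) = 1:
new amp(|0⟩) = (-0.175786)·a + (-0.984428i)·b = -0.9844i
new amp(|1⟩) = (-0.984428i)·a + (-0.175786)·b = -0.1758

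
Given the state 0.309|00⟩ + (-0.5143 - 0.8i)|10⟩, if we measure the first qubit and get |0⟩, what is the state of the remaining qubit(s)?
|0⟩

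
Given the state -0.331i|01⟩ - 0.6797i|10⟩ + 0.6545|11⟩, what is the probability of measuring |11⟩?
0.4284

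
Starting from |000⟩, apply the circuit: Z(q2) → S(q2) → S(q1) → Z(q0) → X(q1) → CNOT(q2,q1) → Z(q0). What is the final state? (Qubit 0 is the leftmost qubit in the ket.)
|010⟩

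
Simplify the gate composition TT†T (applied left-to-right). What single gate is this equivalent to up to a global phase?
T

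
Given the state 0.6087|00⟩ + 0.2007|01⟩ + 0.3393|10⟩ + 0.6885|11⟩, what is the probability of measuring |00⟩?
0.3705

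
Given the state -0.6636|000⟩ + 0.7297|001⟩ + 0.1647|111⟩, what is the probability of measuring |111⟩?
0.02713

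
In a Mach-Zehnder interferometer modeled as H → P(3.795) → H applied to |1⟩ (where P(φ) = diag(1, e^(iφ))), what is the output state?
(0.897 + 0.3039i)|0⟩ + (0.103 - 0.3039i)|1⟩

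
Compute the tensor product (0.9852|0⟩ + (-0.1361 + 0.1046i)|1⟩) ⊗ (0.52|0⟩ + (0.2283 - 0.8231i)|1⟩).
0.5123|00⟩ + (0.2249 - 0.8109i)|01⟩ + (-0.07077 + 0.05439i)|10⟩ + (0.05502 + 0.1359i)|11⟩

amp(|b₁b₂…⟩) = product of the factor amplitudes for bits b₁, b₂, …; only kets whose every factor amplitude is nonzero survive.
|00⟩: (0.9852)(0.52) = 0.5123
|01⟩: (0.9852)(0.2283 - 0.8231i) = (0.2249 - 0.8109i)
|10⟩: (-0.1361 + 0.1046i)(0.52) = (-0.07077 + 0.05439i)
|11⟩: (-0.1361 + 0.1046i)(0.2283 - 0.8231i) = (0.05502 + 0.1359i)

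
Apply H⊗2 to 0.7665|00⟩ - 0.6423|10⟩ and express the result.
0.0621|00⟩ + 0.0621|01⟩ + 0.7044|10⟩ + 0.7044|11⟩

H⊗2 gives amp(|y⟩) = (1/2) Σ_x (−1)^(x·y) amp(|x⟩), where x·y is the number of positions in which both x and y have a 1.
|00⟩: (0.7665 - 0.6423)/2 = 0.0621
|01⟩: (0.7665 - 0.6423)/2 = 0.0621
|10⟩: (0.7665 + 0.6423)/2 = 0.7044
|11⟩: (0.7665 + 0.6423)/2 = 0.7044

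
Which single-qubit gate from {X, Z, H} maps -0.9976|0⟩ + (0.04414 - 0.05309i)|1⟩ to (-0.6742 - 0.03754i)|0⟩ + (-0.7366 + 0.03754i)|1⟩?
H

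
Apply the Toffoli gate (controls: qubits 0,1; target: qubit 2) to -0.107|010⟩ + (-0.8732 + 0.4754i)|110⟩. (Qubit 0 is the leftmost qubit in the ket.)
-0.107|010⟩ + (-0.8732 + 0.4754i)|111⟩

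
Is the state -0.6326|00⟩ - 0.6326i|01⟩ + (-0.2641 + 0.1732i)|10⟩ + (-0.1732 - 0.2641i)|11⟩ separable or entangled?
Separable

Writing the state as a|00⟩ + b|01⟩ + c|10⟩ + d|11⟩, it is a product state iff ad − bc = 0.
Here (a, b, c, d) = (-0.6326, -0.6326i, (-0.2641 + 0.1732i), (-0.1732 - 0.2641i)): ad − bc = (-0.6326)(-0.1732 - 0.2641i) − (-0.6326i)(-0.2641 + 0.1732i) = 0, so the state is separable.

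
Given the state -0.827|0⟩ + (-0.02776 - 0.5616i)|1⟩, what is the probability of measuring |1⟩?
0.3162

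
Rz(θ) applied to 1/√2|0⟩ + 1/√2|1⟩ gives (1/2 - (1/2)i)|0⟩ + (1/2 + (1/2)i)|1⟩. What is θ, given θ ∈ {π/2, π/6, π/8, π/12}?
π/2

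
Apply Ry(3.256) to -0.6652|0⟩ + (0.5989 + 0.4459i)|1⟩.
(-0.5599 - 0.4452i)|0⟩ + (-0.6984 - 0.02549i)|1⟩

Ry(3.256) = [[cos(θ/2), −sin(θ/2)], [sin(θ/2), cos(θ/2)]]; θ = 3.256, cos(θ/2) ≈ -0.0571725, sin(θ/2) ≈ 0.998364.
With a = amp(|0⟩) = -0.6652 and b = amp(|1⟩) = (0.5989 + 0.4459i):
new amp(|0⟩) = (-0.0571725)·a + (-0.998364)·b = (-0.5599 - 0.4452i)
new amp(|1⟩) = (0.998364)·a + (-0.0571725)·b = (-0.6984 - 0.02549i)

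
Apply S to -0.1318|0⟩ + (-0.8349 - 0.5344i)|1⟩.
-0.1318|0⟩ + (0.5344 - 0.8349i)|1⟩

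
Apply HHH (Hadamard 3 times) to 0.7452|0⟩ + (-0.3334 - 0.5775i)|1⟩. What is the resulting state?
(0.2912 - 0.4084i)|0⟩ + (0.7627 + 0.4084i)|1⟩

H² = I, so H^3 = H: a single Hadamard. With (a, b) = (0.7452, (-0.3334 - 0.5775i)), H gives ((a + b)/√2, (a − b)/√2) = ((0.2912 - 0.4084i), (0.7627 + 0.4084i)).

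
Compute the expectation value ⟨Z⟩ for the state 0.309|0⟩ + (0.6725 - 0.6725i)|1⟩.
-0.809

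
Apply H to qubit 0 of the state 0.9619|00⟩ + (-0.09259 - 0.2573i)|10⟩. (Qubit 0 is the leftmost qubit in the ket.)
(0.6147 - 0.1819i)|00⟩ + (0.7456 + 0.1819i)|10⟩

H on qubit 0 mixes each pair of kets that differ only in qubit 0: amplitudes (a, b) of (|…0…⟩, |…1…⟩) become ((a + b)/√2, (a − b)/√2). Kets absent from the input have amplitude 0.
(|00⟩, |10⟩): (a, b) = (0.9619, (-0.09259 - 0.2573i)) → ((0.6147 - 0.1819i), (0.7456 + 0.1819i))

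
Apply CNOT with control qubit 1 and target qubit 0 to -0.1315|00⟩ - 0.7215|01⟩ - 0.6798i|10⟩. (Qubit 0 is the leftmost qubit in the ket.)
-0.1315|00⟩ - 0.6798i|10⟩ - 0.7215|11⟩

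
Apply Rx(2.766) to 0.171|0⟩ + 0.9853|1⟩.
(0.03192 - 0.968i)|0⟩ + (0.184 - 0.168i)|1⟩

Rx(2.766) = [[cos(θ/2), −i·sin(θ/2)], [−i·sin(θ/2), cos(θ/2)]]; θ = 2.766, cos(θ/2) ≈ 0.186694, sin(θ/2) ≈ 0.982418.
With a = amp(|0⟩) = 0.171 and b = amp(|1⟩) = 0.9853:
new amp(|0⟩) = (0.186694)·a + (-0.982418i)·b = (0.03192 - 0.968i)
new amp(|1⟩) = (-0.982418i)·a + (0.186694)·b = (0.184 - 0.168i)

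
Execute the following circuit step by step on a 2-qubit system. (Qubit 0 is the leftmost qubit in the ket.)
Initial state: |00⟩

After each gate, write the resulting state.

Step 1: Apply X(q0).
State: |10⟩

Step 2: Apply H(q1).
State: 1/√2|10⟩ + 1/√2|11⟩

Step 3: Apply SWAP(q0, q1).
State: 1/√2|01⟩ + 1/√2|11⟩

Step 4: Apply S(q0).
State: 1/√2|01⟩ + (1/√2)i|11⟩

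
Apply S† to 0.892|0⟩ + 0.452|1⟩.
0.892|0⟩ - 0.452i|1⟩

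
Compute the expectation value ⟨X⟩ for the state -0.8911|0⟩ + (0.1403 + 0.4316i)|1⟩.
-0.25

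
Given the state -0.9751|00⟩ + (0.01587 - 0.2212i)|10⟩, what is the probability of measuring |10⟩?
0.04918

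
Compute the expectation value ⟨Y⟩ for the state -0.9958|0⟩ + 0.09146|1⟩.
0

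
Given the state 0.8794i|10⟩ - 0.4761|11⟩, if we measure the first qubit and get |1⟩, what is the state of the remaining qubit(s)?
0.8794i|0⟩ - 0.4761|1⟩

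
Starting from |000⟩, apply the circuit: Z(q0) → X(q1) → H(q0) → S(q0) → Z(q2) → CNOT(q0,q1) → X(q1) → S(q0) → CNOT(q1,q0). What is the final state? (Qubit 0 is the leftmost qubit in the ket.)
1/√2|000⟩ - 1/√2|010⟩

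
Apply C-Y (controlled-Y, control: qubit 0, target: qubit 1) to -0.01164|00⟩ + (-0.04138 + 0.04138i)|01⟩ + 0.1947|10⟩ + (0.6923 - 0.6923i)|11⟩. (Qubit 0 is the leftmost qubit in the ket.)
-0.01164|00⟩ + (-0.04138 + 0.04138i)|01⟩ + (-0.6923 - 0.6923i)|10⟩ + 0.1947i|11⟩

C-Y leaves the control-|0⟩ kets |00⟩, |01⟩ unchanged and applies Y to qubit 1 on the control-|1⟩ pair (|10⟩, |11⟩).
Y = [[0, -i], [i, 0]].
With a = amp(|10⟩) = 0.1947 and b = amp(|11⟩) = (0.6923 - 0.6923i):
new amp(|10⟩) = (-i)·b = (-0.6923 - 0.6923i)
new amp(|11⟩) = (i)·a = 0.1947i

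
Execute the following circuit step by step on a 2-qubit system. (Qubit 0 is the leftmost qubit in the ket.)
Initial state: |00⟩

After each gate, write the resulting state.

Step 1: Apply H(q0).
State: 1/√2|00⟩ + 1/√2|10⟩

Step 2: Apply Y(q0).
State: -(1/√2)i|00⟩ + (1/√2)i|10⟩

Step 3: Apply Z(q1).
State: -(1/√2)i|00⟩ + (1/√2)i|10⟩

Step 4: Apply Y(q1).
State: 1/√2|01⟩ - 1/√2|11⟩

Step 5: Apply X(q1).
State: 1/√2|00⟩ - 1/√2|10⟩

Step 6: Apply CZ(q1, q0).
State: 1/√2|00⟩ - 1/√2|10⟩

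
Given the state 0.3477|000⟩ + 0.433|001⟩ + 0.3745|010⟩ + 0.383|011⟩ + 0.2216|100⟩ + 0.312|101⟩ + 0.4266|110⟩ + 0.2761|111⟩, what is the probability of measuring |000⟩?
0.1209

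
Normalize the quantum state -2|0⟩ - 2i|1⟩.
-1/√2|0⟩ - (1/√2)i|1⟩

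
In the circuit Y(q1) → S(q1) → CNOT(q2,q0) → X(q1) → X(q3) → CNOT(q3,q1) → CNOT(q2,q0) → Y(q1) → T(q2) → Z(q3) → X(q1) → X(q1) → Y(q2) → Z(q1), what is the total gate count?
14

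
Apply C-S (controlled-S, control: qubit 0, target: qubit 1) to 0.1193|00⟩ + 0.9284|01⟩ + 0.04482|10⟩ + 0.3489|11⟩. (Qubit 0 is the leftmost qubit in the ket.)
0.1193|00⟩ + 0.9284|01⟩ + 0.04482|10⟩ + 0.3489i|11⟩

C-S leaves the control-|0⟩ kets |00⟩, |01⟩ unchanged and applies S to qubit 1 on the control-|1⟩ pair (|10⟩, |11⟩).
S = [[1, 0], [0, i]].
With a = amp(|10⟩) = 0.04482 and b = amp(|11⟩) = 0.3489:
new amp(|10⟩) = (1)·a = 0.04482
new amp(|11⟩) = (i)·b = 0.3489i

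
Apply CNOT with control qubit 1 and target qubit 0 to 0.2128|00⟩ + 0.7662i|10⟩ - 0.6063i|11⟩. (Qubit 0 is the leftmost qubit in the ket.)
0.2128|00⟩ - 0.6063i|01⟩ + 0.7662i|10⟩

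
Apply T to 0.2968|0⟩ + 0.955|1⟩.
0.2968|0⟩ + (0.6753 + 0.6753i)|1⟩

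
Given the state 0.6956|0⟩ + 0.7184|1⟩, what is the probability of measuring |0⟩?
0.4839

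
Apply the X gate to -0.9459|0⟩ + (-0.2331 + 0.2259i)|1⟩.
(-0.2331 + 0.2259i)|0⟩ - 0.9459|1⟩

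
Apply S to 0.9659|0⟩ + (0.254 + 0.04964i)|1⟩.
0.9659|0⟩ + (-0.04964 + 0.254i)|1⟩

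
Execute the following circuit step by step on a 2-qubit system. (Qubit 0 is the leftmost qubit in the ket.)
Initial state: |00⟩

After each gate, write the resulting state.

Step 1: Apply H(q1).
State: 1/√2|00⟩ + 1/√2|01⟩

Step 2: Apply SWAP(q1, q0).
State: 1/√2|00⟩ + 1/√2|10⟩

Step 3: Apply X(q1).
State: 1/√2|01⟩ + 1/√2|11⟩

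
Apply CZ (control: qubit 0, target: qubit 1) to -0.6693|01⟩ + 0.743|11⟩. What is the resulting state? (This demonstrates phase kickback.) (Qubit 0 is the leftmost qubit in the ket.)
-0.6693|01⟩ - 0.743|11⟩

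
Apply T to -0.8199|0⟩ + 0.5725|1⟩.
-0.8199|0⟩ + (0.4048 + 0.4048i)|1⟩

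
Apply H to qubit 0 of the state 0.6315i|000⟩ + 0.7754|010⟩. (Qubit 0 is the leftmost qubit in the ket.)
0.4465i|000⟩ + 0.5483|010⟩ + 0.4465i|100⟩ + 0.5483|110⟩

H on qubit 0 mixes each pair of kets that differ only in qubit 0: amplitudes (a, b) of (|…0…⟩, |…1…⟩) become ((a + b)/√2, (a − b)/√2). Kets absent from the input have amplitude 0.
(|000⟩, |100⟩): (a, b) = (0.6315i, 0) → (0.4465i, 0.4465i)
(|010⟩, |110⟩): (a, b) = (0.7754, 0) → (0.5483, 0.5483)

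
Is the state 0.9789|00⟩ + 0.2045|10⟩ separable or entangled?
Separable

Writing the state as a|00⟩ + b|01⟩ + c|10⟩ + d|11⟩, it is a product state iff ad − bc = 0.
Here (a, b, c, d) = (0.9789, 0, 0.2045, 0): ad − bc = (0.9789)(0) − (0)(0.2045) = 0, so the state is separable.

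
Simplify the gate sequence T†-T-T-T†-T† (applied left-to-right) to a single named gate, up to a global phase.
T†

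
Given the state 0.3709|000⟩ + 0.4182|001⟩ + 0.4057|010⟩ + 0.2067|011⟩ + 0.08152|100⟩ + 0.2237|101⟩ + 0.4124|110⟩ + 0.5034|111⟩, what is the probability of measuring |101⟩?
0.05004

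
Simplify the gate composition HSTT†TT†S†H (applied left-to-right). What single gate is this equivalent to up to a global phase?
I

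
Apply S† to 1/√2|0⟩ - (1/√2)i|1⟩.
1/√2|0⟩ - 1/√2|1⟩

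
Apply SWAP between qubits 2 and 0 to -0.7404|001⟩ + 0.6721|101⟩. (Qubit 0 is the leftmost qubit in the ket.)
-0.7404|100⟩ + 0.6721|101⟩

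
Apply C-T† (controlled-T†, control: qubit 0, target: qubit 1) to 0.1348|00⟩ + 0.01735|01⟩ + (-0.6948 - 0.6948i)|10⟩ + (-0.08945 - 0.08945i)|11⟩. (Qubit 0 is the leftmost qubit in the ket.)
0.1348|00⟩ + 0.01735|01⟩ + (-0.6948 - 0.6948i)|10⟩ - 0.1265|11⟩

C-T† leaves the control-|0⟩ kets |00⟩, |01⟩ unchanged and applies T† to qubit 1 on the control-|1⟩ pair (|10⟩, |11⟩).
T† = [[1, 0], [0, (1/√2 - (1/√2)i)]].
With a = amp(|10⟩) = (-0.6948 - 0.6948i) and b = amp(|11⟩) = (-0.08945 - 0.08945i):
new amp(|10⟩) = (1)·a = (-0.6948 - 0.6948i)
new amp(|11⟩) = (1/√2 - (1/√2)i)·b = -0.1265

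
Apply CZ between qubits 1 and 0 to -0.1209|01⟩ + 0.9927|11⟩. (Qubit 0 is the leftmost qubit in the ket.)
-0.1209|01⟩ - 0.9927|11⟩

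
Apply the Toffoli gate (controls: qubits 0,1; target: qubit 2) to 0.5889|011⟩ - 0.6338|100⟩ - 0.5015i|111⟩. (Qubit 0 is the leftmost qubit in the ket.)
0.5889|011⟩ - 0.6338|100⟩ - 0.5015i|110⟩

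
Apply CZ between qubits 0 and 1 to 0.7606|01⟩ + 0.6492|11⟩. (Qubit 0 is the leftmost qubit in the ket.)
0.7606|01⟩ - 0.6492|11⟩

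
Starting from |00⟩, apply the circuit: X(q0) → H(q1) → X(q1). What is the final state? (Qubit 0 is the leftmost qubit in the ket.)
1/√2|10⟩ + 1/√2|11⟩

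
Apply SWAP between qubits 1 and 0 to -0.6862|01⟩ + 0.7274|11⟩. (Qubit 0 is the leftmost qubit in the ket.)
-0.6862|10⟩ + 0.7274|11⟩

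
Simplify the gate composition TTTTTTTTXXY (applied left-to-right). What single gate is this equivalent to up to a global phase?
Y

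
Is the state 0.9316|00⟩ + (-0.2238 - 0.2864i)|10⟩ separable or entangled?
Separable

Writing the state as a|00⟩ + b|01⟩ + c|10⟩ + d|11⟩, it is a product state iff ad − bc = 0.
Here (a, b, c, d) = (0.9316, 0, (-0.2238 - 0.2864i), 0): ad − bc = (0.9316)(0) − (0)(-0.2238 - 0.2864i) = 0, so the state is separable.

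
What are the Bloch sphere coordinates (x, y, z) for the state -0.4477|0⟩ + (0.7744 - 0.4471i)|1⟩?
(-0.6934, 0.4003, -0.5992)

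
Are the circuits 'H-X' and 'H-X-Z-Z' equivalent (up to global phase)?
Yes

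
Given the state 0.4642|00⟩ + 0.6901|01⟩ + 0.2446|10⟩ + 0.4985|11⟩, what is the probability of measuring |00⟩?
0.2155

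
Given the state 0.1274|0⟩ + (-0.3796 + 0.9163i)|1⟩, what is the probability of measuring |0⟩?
0.01623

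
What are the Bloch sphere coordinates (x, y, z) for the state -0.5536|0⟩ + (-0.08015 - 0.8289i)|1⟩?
(0.08874, 0.9178, -0.387)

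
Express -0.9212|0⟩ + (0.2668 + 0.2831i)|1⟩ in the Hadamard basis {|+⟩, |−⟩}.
(-0.4627 + 0.2002i)|+⟩ + (-0.84 - 0.2002i)|−⟩

With |ψ⟩ = α|0⟩ + β|1⟩, the Hadamard-basis coefficients are ⟨+|ψ⟩ = (α + β)/√2 and ⟨−|ψ⟩ = (α − β)/√2.
Here α = -0.9212, β = (0.2668 + 0.2831i): (α + β)/√2 = (-0.4627 + 0.2002i), (α − β)/√2 = (-0.84 - 0.2002i).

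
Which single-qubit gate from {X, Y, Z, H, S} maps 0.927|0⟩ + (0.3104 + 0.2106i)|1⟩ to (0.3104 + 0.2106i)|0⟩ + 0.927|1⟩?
X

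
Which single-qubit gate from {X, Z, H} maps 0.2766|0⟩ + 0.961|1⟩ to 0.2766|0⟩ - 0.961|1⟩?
Z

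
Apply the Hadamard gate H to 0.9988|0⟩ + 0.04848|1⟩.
0.7405|0⟩ + 0.672|1⟩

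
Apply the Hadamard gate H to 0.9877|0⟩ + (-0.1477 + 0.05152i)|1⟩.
(0.594 + 0.03643i)|0⟩ + (0.8028 - 0.03643i)|1⟩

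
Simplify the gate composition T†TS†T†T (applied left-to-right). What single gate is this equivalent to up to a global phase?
S†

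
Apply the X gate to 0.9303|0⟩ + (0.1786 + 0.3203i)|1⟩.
(0.1786 + 0.3203i)|0⟩ + 0.9303|1⟩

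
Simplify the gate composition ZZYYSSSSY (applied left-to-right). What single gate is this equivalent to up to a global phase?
Y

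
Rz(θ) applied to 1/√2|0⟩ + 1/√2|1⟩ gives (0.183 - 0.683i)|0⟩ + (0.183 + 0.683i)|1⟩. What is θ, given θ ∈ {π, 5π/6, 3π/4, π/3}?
5π/6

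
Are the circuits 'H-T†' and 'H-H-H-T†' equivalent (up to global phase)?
Yes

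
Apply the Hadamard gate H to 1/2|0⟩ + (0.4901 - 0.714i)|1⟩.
(0.7001 - 0.5049i)|0⟩ + (0.007 + 0.5049i)|1⟩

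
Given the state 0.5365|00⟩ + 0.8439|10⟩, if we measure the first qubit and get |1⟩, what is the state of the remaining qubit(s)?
|0⟩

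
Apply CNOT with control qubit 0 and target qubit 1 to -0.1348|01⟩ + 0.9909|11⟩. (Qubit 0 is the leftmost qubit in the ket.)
-0.1348|01⟩ + 0.9909|10⟩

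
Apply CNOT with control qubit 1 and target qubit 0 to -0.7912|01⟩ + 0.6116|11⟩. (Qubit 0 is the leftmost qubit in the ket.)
0.6116|01⟩ - 0.7912|11⟩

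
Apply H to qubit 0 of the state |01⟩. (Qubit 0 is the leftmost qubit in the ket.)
1/√2|01⟩ + 1/√2|11⟩

H on qubit 0 mixes each pair of kets that differ only in qubit 0: amplitudes (a, b) of (|…0…⟩, |…1…⟩) become ((a + b)/√2, (a − b)/√2). Kets absent from the input have amplitude 0.
(|01⟩, |11⟩): (a, b) = (1, 0) → (1/√2, 1/√2)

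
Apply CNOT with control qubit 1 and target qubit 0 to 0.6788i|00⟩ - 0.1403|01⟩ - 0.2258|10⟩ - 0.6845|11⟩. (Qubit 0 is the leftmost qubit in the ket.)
0.6788i|00⟩ - 0.6845|01⟩ - 0.2258|10⟩ - 0.1403|11⟩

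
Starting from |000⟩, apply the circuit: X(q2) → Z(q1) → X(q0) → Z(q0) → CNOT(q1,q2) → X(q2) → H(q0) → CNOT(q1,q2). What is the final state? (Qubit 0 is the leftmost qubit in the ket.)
-1/√2|000⟩ + 1/√2|100⟩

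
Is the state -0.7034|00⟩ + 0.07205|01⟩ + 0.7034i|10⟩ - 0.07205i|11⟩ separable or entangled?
Separable

Writing the state as a|00⟩ + b|01⟩ + c|10⟩ + d|11⟩, it is a product state iff ad − bc = 0.
Here (a, b, c, d) = (-0.7034, 0.07205, 0.7034i, -0.07205i): ad − bc = (-0.7034)(-0.07205i) − (0.07205)(0.7034i) = 0, so the state is separable.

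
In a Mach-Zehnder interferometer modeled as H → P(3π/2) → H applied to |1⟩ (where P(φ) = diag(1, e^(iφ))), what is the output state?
(1/2 + (1/2)i)|0⟩ + (1/2 - (1/2)i)|1⟩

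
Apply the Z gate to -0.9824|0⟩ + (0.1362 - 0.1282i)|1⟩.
-0.9824|0⟩ + (-0.1362 + 0.1282i)|1⟩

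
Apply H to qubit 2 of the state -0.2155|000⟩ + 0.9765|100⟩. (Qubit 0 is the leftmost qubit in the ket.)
-0.1524|000⟩ - 0.1524|001⟩ + 0.6905|100⟩ + 0.6905|101⟩

H on qubit 2 mixes each pair of kets that differ only in qubit 2: amplitudes (a, b) of (|…0…⟩, |…1…⟩) become ((a + b)/√2, (a − b)/√2). Kets absent from the input have amplitude 0.
(|000⟩, |001⟩): (a, b) = (-0.2155, 0) → (-0.1524, -0.1524)
(|100⟩, |101⟩): (a, b) = (0.9765, 0) → (0.6905, 0.6905)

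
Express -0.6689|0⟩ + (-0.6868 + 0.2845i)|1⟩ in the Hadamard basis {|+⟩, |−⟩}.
(-0.9586 + 0.2012i)|+⟩ + (0.01266 - 0.2012i)|−⟩

With |ψ⟩ = α|0⟩ + β|1⟩, the Hadamard-basis coefficients are ⟨+|ψ⟩ = (α + β)/√2 and ⟨−|ψ⟩ = (α − β)/√2.
Here α = -0.6689, β = (-0.6868 + 0.2845i): (α + β)/√2 = (-0.9586 + 0.2012i), (α − β)/√2 = (0.01266 - 0.2012i).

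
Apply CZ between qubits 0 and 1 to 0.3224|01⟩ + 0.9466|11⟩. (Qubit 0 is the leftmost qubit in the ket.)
0.3224|01⟩ - 0.9466|11⟩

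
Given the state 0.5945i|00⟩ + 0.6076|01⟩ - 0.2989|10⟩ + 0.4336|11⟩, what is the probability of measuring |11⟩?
0.188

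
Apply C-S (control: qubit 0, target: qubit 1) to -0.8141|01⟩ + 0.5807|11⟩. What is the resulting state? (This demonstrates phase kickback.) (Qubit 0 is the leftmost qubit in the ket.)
-0.8141|01⟩ + 0.5807i|11⟩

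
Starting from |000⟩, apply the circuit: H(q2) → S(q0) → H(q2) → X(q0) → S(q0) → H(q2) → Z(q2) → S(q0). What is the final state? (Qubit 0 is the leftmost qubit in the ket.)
-1/√2|100⟩ + 1/√2|101⟩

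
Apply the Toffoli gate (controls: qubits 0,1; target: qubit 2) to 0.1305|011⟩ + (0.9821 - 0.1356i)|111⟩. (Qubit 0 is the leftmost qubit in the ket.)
0.1305|011⟩ + (0.9821 - 0.1356i)|110⟩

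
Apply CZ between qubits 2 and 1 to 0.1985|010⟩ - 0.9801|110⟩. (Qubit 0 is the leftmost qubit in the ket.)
0.1985|010⟩ - 0.9801|110⟩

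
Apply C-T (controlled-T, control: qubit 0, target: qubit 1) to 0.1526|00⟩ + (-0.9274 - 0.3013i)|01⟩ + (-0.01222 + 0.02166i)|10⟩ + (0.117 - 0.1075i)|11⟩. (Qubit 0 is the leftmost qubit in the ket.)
0.1526|00⟩ + (-0.9274 - 0.3013i)|01⟩ + (-0.01222 + 0.02166i)|10⟩ + (0.1587 + 0.006718i)|11⟩

C-T leaves the control-|0⟩ kets |00⟩, |01⟩ unchanged and applies T to qubit 1 on the control-|1⟩ pair (|10⟩, |11⟩).
T = [[1, 0], [0, (1/√2 + (1/√2)i)]].
With a = amp(|10⟩) = (-0.01222 + 0.02166i) and b = amp(|11⟩) = (0.117 - 0.1075i):
new amp(|10⟩) = (1)·a = (-0.01222 + 0.02166i)
new amp(|11⟩) = (1/√2 + (1/√2)i)·b = (0.1587 + 0.006718i)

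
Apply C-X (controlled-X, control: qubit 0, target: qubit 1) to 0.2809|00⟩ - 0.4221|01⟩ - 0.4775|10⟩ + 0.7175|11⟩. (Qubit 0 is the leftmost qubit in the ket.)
0.2809|00⟩ - 0.4221|01⟩ + 0.7175|10⟩ - 0.4775|11⟩

C-X leaves the control-|0⟩ kets |00⟩, |01⟩ unchanged and applies X to qubit 1 on the control-|1⟩ pair (|10⟩, |11⟩).
X = [[0, 1], [1, 0]].
With a = amp(|10⟩) = -0.4775 and b = amp(|11⟩) = 0.7175:
new amp(|10⟩) = (1)·b = 0.7175
new amp(|11⟩) = (1)·a = -0.4775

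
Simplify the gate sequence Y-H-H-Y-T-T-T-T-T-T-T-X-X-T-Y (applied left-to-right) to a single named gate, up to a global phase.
Y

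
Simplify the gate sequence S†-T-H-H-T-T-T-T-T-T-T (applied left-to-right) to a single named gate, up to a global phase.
S†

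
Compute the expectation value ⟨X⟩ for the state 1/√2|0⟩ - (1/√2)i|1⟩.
0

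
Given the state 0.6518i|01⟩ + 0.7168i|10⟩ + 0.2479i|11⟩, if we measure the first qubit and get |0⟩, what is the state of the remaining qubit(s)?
i|1⟩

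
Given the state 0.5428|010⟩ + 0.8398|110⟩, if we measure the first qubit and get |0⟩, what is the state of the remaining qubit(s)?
|10⟩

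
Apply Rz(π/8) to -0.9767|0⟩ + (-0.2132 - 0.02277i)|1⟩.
(-0.9579 + 0.1905i)|0⟩ + (-0.2047 - 0.06393i)|1⟩

Rz(π/8) = [[e^(−iθ/2), 0], [0, e^(iθ/2)]] with e^(±iθ/2) = cos(θ/2) ± i·sin(θ/2); θ = π/8, cos(θ/2) ≈ 0.980785, sin(θ/2) ≈ 0.19509.
With a = amp(|0⟩) = -0.9767 and b = amp(|1⟩) = (-0.2132 - 0.02277i):
new amp(|0⟩) = (0.980785 - 0.19509i)·a = (-0.9579 + 0.1905i)
new amp(|1⟩) = (0.980785 + 0.19509i)·b = (-0.2047 - 0.06393i)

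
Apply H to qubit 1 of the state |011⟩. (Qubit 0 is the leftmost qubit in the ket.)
1/√2|001⟩ - 1/√2|011⟩

H on qubit 1 mixes each pair of kets that differ only in qubit 1: amplitudes (a, b) of (|…0…⟩, |…1…⟩) become ((a + b)/√2, (a − b)/√2). Kets absent from the input have amplitude 0.
(|001⟩, |011⟩): (a, b) = (0, 1) → (1/√2, -1/√2)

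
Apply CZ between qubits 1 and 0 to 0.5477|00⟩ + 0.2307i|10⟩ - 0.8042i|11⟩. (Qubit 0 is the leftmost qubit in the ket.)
0.5477|00⟩ + 0.2307i|10⟩ + 0.8042i|11⟩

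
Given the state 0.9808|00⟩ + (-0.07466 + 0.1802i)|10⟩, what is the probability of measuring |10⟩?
0.03805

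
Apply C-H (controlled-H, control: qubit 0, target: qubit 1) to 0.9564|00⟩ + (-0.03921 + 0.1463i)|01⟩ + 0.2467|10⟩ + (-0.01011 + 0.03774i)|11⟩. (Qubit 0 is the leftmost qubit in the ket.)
0.9564|00⟩ + (-0.03921 + 0.1463i)|01⟩ + (0.1673 + 0.02669i)|10⟩ + (0.1816 - 0.02669i)|11⟩

C-H leaves the control-|0⟩ kets |00⟩, |01⟩ unchanged and applies H to qubit 1 on the control-|1⟩ pair (|10⟩, |11⟩).
H = [[1/√2, 1/√2], [1/√2, -1/√2]].
With a = amp(|10⟩) = 0.2467 and b = amp(|11⟩) = (-0.01011 + 0.03774i):
new amp(|10⟩) = (1/√2)·a + (1/√2)·b = (0.1673 + 0.02669i)
new amp(|11⟩) = (1/√2)·a + (-1/√2)·b = (0.1816 - 0.02669i)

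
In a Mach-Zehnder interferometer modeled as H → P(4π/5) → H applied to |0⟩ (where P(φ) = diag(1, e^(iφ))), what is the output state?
(0.09549 + 0.2939i)|0⟩ + (0.9045 - 0.2939i)|1⟩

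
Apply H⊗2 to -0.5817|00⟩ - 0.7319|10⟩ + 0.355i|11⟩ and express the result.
(-0.6568 + 0.1775i)|00⟩ + (-0.6568 - 0.1775i)|01⟩ + (0.0751 - 0.1775i)|10⟩ + (0.0751 + 0.1775i)|11⟩

H⊗2 gives amp(|y⟩) = (1/2) Σ_x (−1)^(x·y) amp(|x⟩), where x·y is the number of positions in which both x and y have a 1.
|00⟩: (-0.5817 - 0.7319 + 0.355i)/2 = (-0.6568 + 0.1775i)
|01⟩: (-0.5817 - 0.7319 - 0.355i)/2 = (-0.6568 - 0.1775i)
|10⟩: (-0.5817 + 0.7319 - 0.355i)/2 = (0.0751 - 0.1775i)
|11⟩: (-0.5817 + 0.7319 + 0.355i)/2 = (0.0751 + 0.1775i)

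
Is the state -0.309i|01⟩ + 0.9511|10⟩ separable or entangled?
Entangled

Writing the state as a|00⟩ + b|01⟩ + c|10⟩ + d|11⟩, it is a product state iff ad − bc = 0.
Here (a, b, c, d) = (0, -0.309i, 0.9511, 0): ad − bc = (0)(0) − (-0.309i)(0.9511) = 0.2939i ≠ 0, so the state is entangled.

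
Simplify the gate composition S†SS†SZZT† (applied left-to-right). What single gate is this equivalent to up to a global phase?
T†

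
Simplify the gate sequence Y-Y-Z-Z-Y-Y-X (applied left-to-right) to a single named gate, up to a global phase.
X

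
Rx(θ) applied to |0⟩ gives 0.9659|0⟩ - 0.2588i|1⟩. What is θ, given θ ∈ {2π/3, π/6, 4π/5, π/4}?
π/6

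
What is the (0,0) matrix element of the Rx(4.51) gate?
-0.6321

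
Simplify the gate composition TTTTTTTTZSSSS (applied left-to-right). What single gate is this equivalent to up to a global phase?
Z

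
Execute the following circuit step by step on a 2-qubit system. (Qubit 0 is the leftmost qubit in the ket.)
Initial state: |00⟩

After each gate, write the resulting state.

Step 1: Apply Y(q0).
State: i|10⟩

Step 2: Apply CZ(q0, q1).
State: i|10⟩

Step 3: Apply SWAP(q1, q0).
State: i|01⟩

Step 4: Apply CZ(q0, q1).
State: i|01⟩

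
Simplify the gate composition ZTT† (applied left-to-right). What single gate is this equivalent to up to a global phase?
Z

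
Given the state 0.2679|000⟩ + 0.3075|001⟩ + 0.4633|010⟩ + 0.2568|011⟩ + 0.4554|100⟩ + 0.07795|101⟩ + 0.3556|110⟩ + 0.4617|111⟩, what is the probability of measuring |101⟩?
0.006076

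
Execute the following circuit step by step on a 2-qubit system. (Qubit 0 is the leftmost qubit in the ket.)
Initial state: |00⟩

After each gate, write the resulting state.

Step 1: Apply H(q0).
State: 1/√2|00⟩ + 1/√2|10⟩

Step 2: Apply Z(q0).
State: 1/√2|00⟩ - 1/√2|10⟩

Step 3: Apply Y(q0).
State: (1/√2)i|00⟩ + (1/√2)i|10⟩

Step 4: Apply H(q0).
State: i|00⟩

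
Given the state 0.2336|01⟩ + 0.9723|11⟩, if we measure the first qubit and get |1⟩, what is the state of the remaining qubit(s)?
|1⟩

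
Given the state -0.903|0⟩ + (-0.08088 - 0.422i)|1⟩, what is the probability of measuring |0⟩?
0.8154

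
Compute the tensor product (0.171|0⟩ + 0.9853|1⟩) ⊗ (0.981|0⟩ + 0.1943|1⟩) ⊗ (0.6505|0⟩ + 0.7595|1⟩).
0.1091|000⟩ + 0.1274|001⟩ + 0.02161|010⟩ + 0.02523|011⟩ + 0.6288|100⟩ + 0.7341|101⟩ + 0.1245|110⟩ + 0.1454|111⟩

amp(|b₁b₂…⟩) = product of the factor amplitudes for bits b₁, b₂, …; only kets whose every factor amplitude is nonzero survive.
|000⟩: (0.171)(0.981)(0.6505) = 0.1091
|001⟩: (0.171)(0.981)(0.7595) = 0.1274
|010⟩: (0.171)(0.1943)(0.6505) = 0.02161
|011⟩: (0.171)(0.1943)(0.7595) = 0.02523
|100⟩: (0.9853)(0.981)(0.6505) = 0.6288
|101⟩: (0.9853)(0.981)(0.7595) = 0.7341
|110⟩: (0.9853)(0.1943)(0.6505) = 0.1245
|111⟩: (0.9853)(0.1943)(0.7595) = 0.1454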